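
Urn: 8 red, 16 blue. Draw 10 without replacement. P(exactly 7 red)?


Hypergeometric: C(8,7)×C(16,3)/C(24,10)
= 8×560/1961256 = 560/245157

P(X=7) = 560/245157 ≈ 0.23%


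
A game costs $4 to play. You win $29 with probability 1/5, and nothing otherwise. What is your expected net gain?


E[gain] = (29-4)×1/5 + (-4)×4/5
= 5 - 16/5 = 9/5

Expected net gain = $9/5 ≈ $1.80


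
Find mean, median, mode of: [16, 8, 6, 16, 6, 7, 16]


Sorted: [6, 6, 7, 8, 16, 16, 16]
Mean = 75/7
Median = 8
Freq: {16: 3, 8: 1, 6: 2, 7: 1}
Mode: [16]

Mean=75/7, Median=8, Mode=16


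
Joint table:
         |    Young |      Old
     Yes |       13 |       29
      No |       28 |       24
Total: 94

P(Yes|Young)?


P(Yes|Young) = 13/(13+28) = 13/41

P = 13/41 ≈ 31.71%


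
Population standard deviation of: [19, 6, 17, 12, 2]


Mean = 56/5
  (19-56/5)²=1521/25
  (6-56/5)²=676/25
  (17-56/5)²=841/25
  (12-56/5)²=16/25
  (2-56/5)²=2116/25
Σ(x-μ)² = 1034/5
σ² = (1034/5)/5 = 1034/25

σ = √(1034/25) ≈ 6.4312


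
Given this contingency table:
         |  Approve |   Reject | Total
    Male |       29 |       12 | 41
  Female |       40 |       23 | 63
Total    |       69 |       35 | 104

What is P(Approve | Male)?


P(Approve | Male) = 29/(29+12) = 29/41

P(Approve|Male) = 29/41 ≈ 70.73%


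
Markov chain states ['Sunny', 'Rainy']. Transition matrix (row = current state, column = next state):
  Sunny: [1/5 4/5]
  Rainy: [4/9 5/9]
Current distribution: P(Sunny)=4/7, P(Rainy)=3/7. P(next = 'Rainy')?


P(next=Rainy) = Σᵢ P(now=i)×P(i→Rainy)
= 4/7×4/5 + 3/7×5/9
= 16/35 + 5/21 = 73/105

P = 73/105 ≈ 0.6952


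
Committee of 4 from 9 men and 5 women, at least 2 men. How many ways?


Count by #men:
  2M,2W: C(9,2)×C(5,2)=360
  3M,1W: C(9,3)×C(5,1)=420
  4M,0W: C(9,4)×C(5,0)=126
Total = 906

906


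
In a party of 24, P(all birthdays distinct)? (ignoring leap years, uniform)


P(all different) = Π(365-i)/365 for i=0..23
= (365/365)×(364/365)×...×(342/365)
= 0.461656

P ≈ 0.4617 ≈ 46.17%


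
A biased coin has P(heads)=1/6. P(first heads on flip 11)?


Geometric: P(X=11) = (1-p)^(k-1)×p = (5/6)^10×1/6 = 9765625/362797056

P(X=11) = 9765625/362797056 ≈ 2.69%


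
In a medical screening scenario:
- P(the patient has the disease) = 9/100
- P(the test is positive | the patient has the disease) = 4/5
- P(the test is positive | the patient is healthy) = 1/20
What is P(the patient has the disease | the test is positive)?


Using Bayes' theorem:
P(A|B) = P(B|A)·P(A) / P(B)

P(the test is positive) = 4/5 × 9/100 + 1/20 × 91/100
= 9/125 + 91/2000 = 47/400

P(the patient has the disease|the test is positive) = (9/125) / (47/400) = 144/235

P(the patient has the disease|the test is positive) = 144/235 ≈ 61.28%


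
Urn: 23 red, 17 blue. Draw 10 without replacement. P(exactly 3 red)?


Hypergeometric: C(23,3)×C(17,7)/C(40,10)
= 1771×19448/847660528 = 1771/43586

P(X=3) = 1771/43586 ≈ 4.06%


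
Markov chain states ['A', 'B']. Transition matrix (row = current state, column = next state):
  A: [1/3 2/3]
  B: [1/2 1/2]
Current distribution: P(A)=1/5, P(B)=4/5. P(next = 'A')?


P(next=A) = Σᵢ P(now=i)×P(i→A)
= 1/5×1/3 + 4/5×1/2
= 1/15 + 2/5 = 7/15

P = 7/15 ≈ 0.4667


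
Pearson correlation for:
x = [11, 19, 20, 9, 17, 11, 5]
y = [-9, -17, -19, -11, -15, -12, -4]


n=7, Σx=92, Σy=-87, Σxy=-1308, Σx²=1398, Σy²=1237
r = (7×(-1308) - 92×(-87))/√((7×1398 - 92²)(7×1237 - (-87)²))
= -1152/√(1322×1090) = -1152/√1440980 ≈ -1152/1200.4083 ≈ -0.9597

r ≈ -0.9597


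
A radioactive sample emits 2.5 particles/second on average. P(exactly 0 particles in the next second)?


Poisson(λ=2.5): P(X=0) = e^(-λ)×λ^k/k!
= e^(-2.5) × 2.5^0 / 0!
≈ 0.08208499862 × 1 / 1 ≈ 0.082085

P(X=0) ≈ 0.082085 ≈ 8.21%


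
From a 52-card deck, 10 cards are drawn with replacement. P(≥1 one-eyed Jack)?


P(not a one-eyed Jack) = 50/52 = 25/26
P(none in 10 draws) = (25/26)^10 = 95367431640625/141167095653376
P(≥1 one-eyed Jack) = 1 - 95367431640625/141167095653376 = 45799664012751/141167095653376

P = 45799664012751/141167095653376 ≈ 32.44%


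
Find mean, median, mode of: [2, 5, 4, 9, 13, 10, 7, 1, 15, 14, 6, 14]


Sorted: [1, 2, 4, 5, 6, 7, 9, 10, 13, 14, 14, 15]
Mean = 100/12 = 25/3
Median = 8
Freq: {2: 1, 5: 1, 4: 1, 9: 1, 13: 1, 10: 1, 7: 1, 1: 1, 15: 1, 14: 2, 6: 1}
Mode: [14]

Mean=25/3, Median=8, Mode=14


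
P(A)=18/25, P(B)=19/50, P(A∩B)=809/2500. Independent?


P(A)×P(B) = 171/625
P(A∩B) = 809/2500
Not equal → NOT independent

No, not independent


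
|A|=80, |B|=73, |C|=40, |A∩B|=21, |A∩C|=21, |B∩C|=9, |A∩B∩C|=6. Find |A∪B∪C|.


|A∪B∪C| = 80+73+40-21-21-9+6 = 148

|A∪B∪C| = 148


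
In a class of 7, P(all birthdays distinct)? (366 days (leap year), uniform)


P(all different) = Π(366-i)/366 for i=0..6
= (366/366)×(365/366)×...×(360/366)
= 0.943914

P ≈ 0.9439 ≈ 94.39%


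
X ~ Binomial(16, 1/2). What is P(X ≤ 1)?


P(X ≤ 1) = Σ P(X=i) for i=0..1
P(X=0) = 1/65536
P(X=1) = 1/4096
Sum = 17/65536

P(X ≤ 1) = 17/65536 ≈ 0.03%


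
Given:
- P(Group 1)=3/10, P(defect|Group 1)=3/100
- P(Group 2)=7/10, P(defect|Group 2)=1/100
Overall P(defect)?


P(B) = Σ P(B|Aᵢ)×P(Aᵢ)
  3/100×3/10 = 9/1000
  1/100×7/10 = 7/1000
Sum = 2/125

P(defect) = 2/125 ≈ 1.60%


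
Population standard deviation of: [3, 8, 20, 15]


Mean = 46/4 = 23/2
  (3-23/2)²=289/4
  (8-23/2)²=49/4
  (20-23/2)²=289/4
  (15-23/2)²=49/4
Σ(x-μ)² = 169
σ² = 169/4

σ = √(169/4) ≈ 6.5000


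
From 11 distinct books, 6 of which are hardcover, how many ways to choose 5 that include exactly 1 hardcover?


Choose 1 of the 6 hardcovers and 4 of the other 5 books:
C(6,1)×C(5,4) = 6×5 = 30

30


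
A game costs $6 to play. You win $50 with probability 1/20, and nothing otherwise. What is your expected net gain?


E[gain] = (50-6)×1/20 + (-6)×19/20
= 11/5 - 57/10 = -7/2

Expected net gain = $-7/2 ≈ $-3.50


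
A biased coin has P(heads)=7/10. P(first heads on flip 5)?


Geometric: P(X=5) = (1-p)^(k-1)×p = (3/10)^4×7/10 = 567/100000

P(X=5) = 567/100000 ≈ 0.57%


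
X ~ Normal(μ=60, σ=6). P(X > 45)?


z = (45-60)/6 = -2.5
P(X > 45) = 1 - P(Z ≤ -2.5) = 1 - 0.0062 = 0.9938

P(X > 45) ≈ 0.9938


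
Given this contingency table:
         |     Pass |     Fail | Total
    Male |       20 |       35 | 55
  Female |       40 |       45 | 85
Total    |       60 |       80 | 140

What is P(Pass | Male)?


P(Pass | Male) = 20/(20+35) = 20/55 = 4/11

P(Pass|Male) = 4/11 ≈ 36.36%


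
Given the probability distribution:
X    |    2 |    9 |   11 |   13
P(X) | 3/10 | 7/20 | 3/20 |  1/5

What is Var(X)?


E[X] = 8
E[X²] = 163/2
Var(X) = E[X²] - (E[X])² = 163/2 - 64 = 35/2

Var(X) = 35/2 ≈ 17.5000


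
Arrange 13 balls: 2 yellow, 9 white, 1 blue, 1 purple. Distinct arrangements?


13!/(2!×9!×1!×1!) = 8580

8580


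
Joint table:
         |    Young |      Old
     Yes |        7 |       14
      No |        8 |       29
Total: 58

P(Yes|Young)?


P(Yes|Young) = 7/(7+8) = 7/15

P = 7/15 ≈ 46.67%


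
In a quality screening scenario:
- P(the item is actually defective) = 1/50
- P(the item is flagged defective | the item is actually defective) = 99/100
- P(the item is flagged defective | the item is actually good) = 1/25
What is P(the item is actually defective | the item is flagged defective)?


Using Bayes' theorem:
P(A|B) = P(B|A)·P(A) / P(B)

P(the item is flagged defective) = 99/100 × 1/50 + 1/25 × 49/50
= 99/5000 + 49/1250 = 59/1000

P(the item is actually defective|the item is flagged defective) = (99/5000) / (59/1000) = 99/295

P(the item is actually defective|the item is flagged defective) = 99/295 ≈ 33.56%


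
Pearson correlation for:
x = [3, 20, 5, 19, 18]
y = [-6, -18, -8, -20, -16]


n=5, Σx=65, Σy=-68, Σxy=-1086, Σx²=1119, Σy²=1080
r = (5×(-1086) - 65×(-68))/√((5×1119 - 65²)(5×1080 - (-68)²))
= -1010/√(1370×776) = -1010/√1063120 ≈ -1010/1031.0771 ≈ -0.9796

r ≈ -0.9796


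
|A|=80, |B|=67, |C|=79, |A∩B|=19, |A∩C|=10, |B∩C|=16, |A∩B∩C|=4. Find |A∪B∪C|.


|A∪B∪C| = 80+67+79-19-10-16+4 = 185

|A∪B∪C| = 185


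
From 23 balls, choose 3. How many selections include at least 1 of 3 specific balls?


Complement: C(23,3) - C(20,3) = 1771 - 1140 = 631

631


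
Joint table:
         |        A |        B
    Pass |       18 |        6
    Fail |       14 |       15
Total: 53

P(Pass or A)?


P(Pass∨A) = P(Pass) + P(A) - P(Pass∧A)
= (24 + 32 - 18)/53 = 38/53

P = 38/53 ≈ 71.70%


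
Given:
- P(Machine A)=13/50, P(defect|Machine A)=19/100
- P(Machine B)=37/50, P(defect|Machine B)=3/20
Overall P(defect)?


P(B) = Σ P(B|Aᵢ)×P(Aᵢ)
  19/100×13/50 = 247/5000
  3/20×37/50 = 111/1000
Sum = 401/2500

P(defect) = 401/2500 ≈ 16.04%


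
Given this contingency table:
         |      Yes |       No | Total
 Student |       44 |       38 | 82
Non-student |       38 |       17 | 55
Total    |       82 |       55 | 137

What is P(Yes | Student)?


P(Yes | Student) = 44/(44+38) = 44/82 = 22/41

P(Yes|Student) = 22/41 ≈ 53.66%


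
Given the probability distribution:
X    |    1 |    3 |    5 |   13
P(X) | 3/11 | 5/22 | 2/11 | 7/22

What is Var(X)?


E[X] = 6
E[X²] = 667/11
Var(X) = E[X²] - (E[X])² = 667/11 - 36 = 271/11

Var(X) = 271/11 ≈ 24.6364


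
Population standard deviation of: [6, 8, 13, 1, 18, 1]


Mean = 47/6
  (6-47/6)²=121/36
  (8-47/6)²=1/36
  (13-47/6)²=961/36
  (1-47/6)²=1681/36
  (18-47/6)²=3721/36
  (1-47/6)²=1681/36
Σ(x-μ)² = 1361/6
σ² = (1361/6)/6 = 1361/36

σ = √(1361/36) ≈ 6.1486


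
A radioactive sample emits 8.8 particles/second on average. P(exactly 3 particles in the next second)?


Poisson(λ=8.8): P(X=3) = e^(-λ)×λ^k/k!
= e^(-8.8) × 8.8^3 / 3!
≈ 0.0001507330751 × 681.472 / 6 ≈ 0.017120

P(X=3) ≈ 0.017120 ≈ 1.71%


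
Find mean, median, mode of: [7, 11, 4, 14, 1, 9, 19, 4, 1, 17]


Sorted: [1, 1, 4, 4, 7, 9, 11, 14, 17, 19]
Mean = 87/10
Median = 8
Freq: {7: 1, 11: 1, 4: 2, 14: 1, 1: 2, 9: 1, 19: 1, 17: 1}
Mode: [1, 4]

Mean=87/10, Median=8, Mode=[1, 4]


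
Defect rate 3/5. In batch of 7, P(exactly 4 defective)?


Binomial: P(X=4) = C(7,4)×p^4×(1-p)^3
= 35 × 81/625 × 8/125 = 4536/15625

P(X=4) = 4536/15625 ≈ 29.03%


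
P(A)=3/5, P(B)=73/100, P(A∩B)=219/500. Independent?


P(A)×P(B) = 219/500
P(A∩B) = 219/500
Equal ✓ → Independent

Yes, independent


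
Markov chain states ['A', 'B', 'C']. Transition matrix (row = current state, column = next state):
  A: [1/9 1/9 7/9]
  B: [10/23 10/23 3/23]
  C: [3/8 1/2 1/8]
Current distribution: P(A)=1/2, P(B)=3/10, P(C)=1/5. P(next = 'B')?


P(next=B) = Σᵢ P(now=i)×P(i→B)
= 1/2×1/9 + 3/10×10/23 + 1/5×1/2
= 1/18 + 3/23 + 1/10 = 296/1035

P = 296/1035 ≈ 0.2860


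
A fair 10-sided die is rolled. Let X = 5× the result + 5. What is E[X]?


E[die] = (1+10)/2 = 11/2
E[X] = 5×11/2 + 5 = 65/2

E[X] = 65/2


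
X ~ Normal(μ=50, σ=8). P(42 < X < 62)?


z₁=(42-50)/8=-1.0, z₂=(62-50)/8=1.5
P = Φ(1.5) - Φ(-1.0) = 0.933193 - 0.158655 = 0.774538 ≈ 0.7745

P(42 < X < 62) ≈ 0.7745


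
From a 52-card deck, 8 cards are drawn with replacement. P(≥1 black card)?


P(not a black card) = 26/52 = 1/2
P(none in 8 draws) = (1/2)^8 = 1/256
P(≥1 black card) = 1 - 1/256 = 255/256

P = 255/256 ≈ 99.61%


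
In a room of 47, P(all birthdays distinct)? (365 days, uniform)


P(all different) = Π(365-i)/365 for i=0..46
= (365/365)×(364/365)×...×(319/365)
= 0.045226

P ≈ 0.0452 ≈ 4.52%


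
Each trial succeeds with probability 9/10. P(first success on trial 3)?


Geometric: P(X=3) = (1-p)^(k-1)×p = (1/10)^2×9/10 = 9/1000

P(X=3) = 9/1000 ≈ 0.90%


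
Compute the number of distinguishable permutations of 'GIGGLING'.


Letters: 8, freq: {'G': 4, 'I': 2, 'L': 1, 'N': 1}
8!/(4!×2!×1!×1!) = 40320/48 = 840

840


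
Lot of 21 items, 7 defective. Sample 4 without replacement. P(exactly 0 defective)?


Hypergeometric: C(7,0)×C(14,4)/C(21,4)
= 1×1001/5985 = 143/855

P(X=0) = 143/855 ≈ 16.73%


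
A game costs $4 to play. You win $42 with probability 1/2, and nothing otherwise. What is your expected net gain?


E[gain] = (42-4)×1/2 + (-4)×1/2
= 19 - 2 = 17

Expected net gain = $17 ≈ $17.00


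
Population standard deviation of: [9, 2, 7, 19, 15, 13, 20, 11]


Mean = 96/8 = 12
  (9-12)²=9
  (2-12)²=100
  (7-12)²=25
  (19-12)²=49
  (15-12)²=9
  (13-12)²=1
  (20-12)²=64
  (11-12)²=1
Σ(x-μ)² = 258
σ² = 258/8 = 129/4

σ = √(129/4) ≈ 5.6789


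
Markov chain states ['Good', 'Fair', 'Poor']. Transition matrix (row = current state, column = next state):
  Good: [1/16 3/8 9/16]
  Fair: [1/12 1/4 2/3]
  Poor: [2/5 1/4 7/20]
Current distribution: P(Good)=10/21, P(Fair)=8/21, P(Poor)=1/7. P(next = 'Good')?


P(next=Good) = Σᵢ P(now=i)×P(i→Good)
= 10/21×1/16 + 8/21×1/12 + 1/7×2/5
= 5/168 + 2/63 + 2/35 = 299/2520

P = 299/2520 ≈ 0.1187


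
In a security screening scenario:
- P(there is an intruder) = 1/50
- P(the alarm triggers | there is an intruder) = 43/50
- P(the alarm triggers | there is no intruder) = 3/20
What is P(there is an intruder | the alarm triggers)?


Using Bayes' theorem:
P(A|B) = P(B|A)·P(A) / P(B)

P(the alarm triggers) = 43/50 × 1/50 + 3/20 × 49/50
= 43/2500 + 147/1000 = 821/5000

P(there is an intruder|the alarm triggers) = (43/2500) / (821/5000) = 86/821

P(there is an intruder|the alarm triggers) = 86/821 ≈ 10.48%


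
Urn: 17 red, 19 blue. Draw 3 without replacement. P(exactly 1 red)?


Hypergeometric: C(17,1)×C(19,2)/C(36,3)
= 17×171/7140 = 57/140

P(X=1) = 57/140 ≈ 40.71%


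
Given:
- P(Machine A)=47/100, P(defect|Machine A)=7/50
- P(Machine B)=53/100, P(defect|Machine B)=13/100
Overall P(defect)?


P(B) = Σ P(B|Aᵢ)×P(Aᵢ)
  7/50×47/100 = 329/5000
  13/100×53/100 = 689/10000
Sum = 1347/10000

P(defect) = 1347/10000 ≈ 13.47%


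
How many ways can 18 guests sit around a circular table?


Circular arrangements of 18 distinct objects: fix one position to break rotational symmetry.
(n-1)! = 17! = 355687428096000

355687428096000


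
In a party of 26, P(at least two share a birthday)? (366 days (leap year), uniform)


P(all different) = Π(366-i)/366 for i=0..25
= 0.402786
P(match) = 1 - 0.402786 = 0.597214

P ≈ 0.5972 ≈ 59.72%


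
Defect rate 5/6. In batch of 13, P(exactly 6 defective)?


Binomial: P(X=6) = C(13,6)×p^6×(1-p)^7
= 1716 × 15625/46656 × 1/279936 = 2234375/1088391168

P(X=6) = 2234375/1088391168 ≈ 0.21%


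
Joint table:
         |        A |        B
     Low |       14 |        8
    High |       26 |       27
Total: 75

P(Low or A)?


P(Low∨A) = P(Low) + P(A) - P(Low∧A)
= (22 + 40 - 14)/75 = 48/75 = 16/25

P = 16/25 ≈ 64.00%


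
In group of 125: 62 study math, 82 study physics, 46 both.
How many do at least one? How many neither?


|A∪B| = 62+82-46 = 98
Neither = 125-98 = 27

At least one: 98; Neither: 27


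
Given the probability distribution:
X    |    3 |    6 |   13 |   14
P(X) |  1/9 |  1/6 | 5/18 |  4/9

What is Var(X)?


E[X] = 67/6
E[X²] = 2539/18
Var(X) = E[X²] - (E[X])² = 2539/18 - 4489/36 = 589/36

Var(X) = 589/36 ≈ 16.3611


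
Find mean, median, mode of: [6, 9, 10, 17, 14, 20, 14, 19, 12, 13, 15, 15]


Sorted: [6, 9, 10, 12, 13, 14, 14, 15, 15, 17, 19, 20]
Mean = 164/12 = 41/3
Median = 14
Freq: {6: 1, 9: 1, 10: 1, 17: 1, 14: 2, 20: 1, 19: 1, 12: 1, 13: 1, 15: 2}
Mode: [14, 15]

Mean=41/3, Median=14, Mode=[14, 15]


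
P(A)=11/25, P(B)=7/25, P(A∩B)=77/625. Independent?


P(A)×P(B) = 77/625
P(A∩B) = 77/625
Equal ✓ → Independent

Yes, independent


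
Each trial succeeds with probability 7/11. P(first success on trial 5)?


Geometric: P(X=5) = (1-p)^(k-1)×p = (4/11)^4×7/11 = 1792/161051

P(X=5) = 1792/161051 ≈ 1.11%


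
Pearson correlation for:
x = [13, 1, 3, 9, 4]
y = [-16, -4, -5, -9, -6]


n=5, Σx=30, Σy=-40, Σxy=-332, Σx²=276, Σy²=414
r = (5×(-332) - 30×(-40))/√((5×276 - 30²)(5×414 - (-40)²))
= -460/√(480×470) = -460/√225600 ≈ -460/474.9737 ≈ -0.9685

r ≈ -0.9685


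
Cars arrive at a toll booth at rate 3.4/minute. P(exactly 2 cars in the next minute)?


Poisson(λ=3.4): P(X=2) = e^(-λ)×λ^k/k!
= e^(-3.4) × 3.4^2 / 2!
≈ 0.03337326996 × 11.56 / 2 ≈ 0.192898

P(X=2) ≈ 0.192898 ≈ 19.29%


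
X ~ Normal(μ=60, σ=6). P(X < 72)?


z = (72-60)/6 = 2.0
P(Z < 2.0) = 0.9772

P(X < 72) ≈ 0.9772


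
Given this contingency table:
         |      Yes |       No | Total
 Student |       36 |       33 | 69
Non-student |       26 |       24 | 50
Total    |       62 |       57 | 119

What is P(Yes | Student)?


P(Yes | Student) = 36/(36+33) = 36/69 = 12/23

P(Yes|Student) = 12/23 ≈ 52.17%


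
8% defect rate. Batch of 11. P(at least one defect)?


P(all good) = (23/25)^11 = 952809757913927/2384185791015625
P(≥1 defect) = 1431376033101698/2384185791015625

P = 1431376033101698/2384185791015625 ≈ 60.04%


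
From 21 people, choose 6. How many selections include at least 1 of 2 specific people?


Complement: C(21,6) - C(19,6) = 54264 - 27132 = 27132

27132


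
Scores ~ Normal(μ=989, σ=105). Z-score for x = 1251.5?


z = (x - μ)/σ = (1251.5 - 989)/105 = 2.5

z = 2.5


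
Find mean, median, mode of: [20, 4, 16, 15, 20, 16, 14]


Sorted: [4, 14, 15, 16, 16, 20, 20]
Mean = 105/7 = 15
Median = 16
Freq: {20: 2, 4: 1, 16: 2, 15: 1, 14: 1}
Mode: [16, 20]

Mean=15, Median=16, Mode=[16, 20]


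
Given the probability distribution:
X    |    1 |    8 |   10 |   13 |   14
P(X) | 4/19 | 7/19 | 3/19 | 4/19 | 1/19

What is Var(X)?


E[X] = 156/19
E[X²] = 1624/19
Var(X) = E[X²] - (E[X])² = 1624/19 - 24336/361 = 6520/361

Var(X) = 6520/361 ≈ 18.0609


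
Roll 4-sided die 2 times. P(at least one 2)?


P(no 2)^2 = (3/4)^2 = 9/16
P(≥1) = 1 - 9/16 = 7/16

P = 7/16 ≈ 43.75%


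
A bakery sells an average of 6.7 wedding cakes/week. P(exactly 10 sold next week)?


Poisson(λ=6.7): P(X=10) = e^(-λ)×λ^k/k!
= e^(-6.7) × 6.7^10 / 10!
≈ 0.001230911903 × 182283780.455 / 3628800 ≈ 0.061832

P(X=10) ≈ 0.061832 ≈ 6.18%


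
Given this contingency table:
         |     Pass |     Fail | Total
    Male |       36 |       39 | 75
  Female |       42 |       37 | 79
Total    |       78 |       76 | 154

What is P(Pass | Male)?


P(Pass | Male) = 36/(36+39) = 36/75 = 12/25

P(Pass|Male) = 12/25 ≈ 48.00%


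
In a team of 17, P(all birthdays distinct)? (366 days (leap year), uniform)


P(all different) = Π(366-i)/366 for i=0..16
= (366/366)×(365/366)×...×(350/366)
= 0.685712

P ≈ 0.6857 ≈ 68.57%


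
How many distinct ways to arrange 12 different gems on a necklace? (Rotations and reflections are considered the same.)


Free circular arrangements: rotations and reflections both identified.
(n-1)!/2 = 11!/2 = 39916800/2 = 19958400

19958400


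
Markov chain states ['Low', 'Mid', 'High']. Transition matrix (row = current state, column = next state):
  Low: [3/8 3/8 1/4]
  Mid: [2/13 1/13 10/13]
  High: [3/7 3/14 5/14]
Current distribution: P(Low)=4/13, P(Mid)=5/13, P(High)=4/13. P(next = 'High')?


P(next=High) = Σᵢ P(now=i)×P(i→High)
= 4/13×1/4 + 5/13×10/13 + 4/13×5/14
= 1/13 + 50/169 + 10/91 = 571/1183

P = 571/1183 ≈ 0.4827


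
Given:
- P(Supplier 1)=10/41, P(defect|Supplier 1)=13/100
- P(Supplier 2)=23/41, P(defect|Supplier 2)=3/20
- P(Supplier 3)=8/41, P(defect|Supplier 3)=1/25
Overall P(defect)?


P(B) = Σ P(B|Aᵢ)×P(Aᵢ)
  13/100×10/41 = 13/410
  3/20×23/41 = 69/820
  1/25×8/41 = 8/1025
Sum = 507/4100

P(defect) = 507/4100 ≈ 12.37%


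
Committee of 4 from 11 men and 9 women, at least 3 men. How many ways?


Count by #men:
  3M,1W: C(11,3)×C(9,1)=1485
  4M,0W: C(11,4)×C(9,0)=330
Total = 1815

1815


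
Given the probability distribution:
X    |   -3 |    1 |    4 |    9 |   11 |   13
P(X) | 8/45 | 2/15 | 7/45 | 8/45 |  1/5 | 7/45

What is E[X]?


E[X] = Σ x·P(X=x)
= (-3)×(8/45) + (1)×(2/15) + (4)×(7/45) + (9)×(8/45) + (11)×(1/5) + (13)×(7/45)
= 272/45

E[X] = 272/45


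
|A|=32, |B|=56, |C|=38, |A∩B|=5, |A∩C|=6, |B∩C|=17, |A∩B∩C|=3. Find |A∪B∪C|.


|A∪B∪C| = 32+56+38-5-6-17+3 = 101

|A∪B∪C| = 101


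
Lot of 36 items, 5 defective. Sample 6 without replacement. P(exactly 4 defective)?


Hypergeometric: C(5,4)×C(31,2)/C(36,6)
= 5×465/1947792 = 25/20944

P(X=4) = 25/20944 ≈ 0.12%


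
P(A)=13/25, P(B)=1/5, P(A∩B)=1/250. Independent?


P(A)×P(B) = 13/125
P(A∩B) = 1/250
Not equal → NOT independent

No, not independent


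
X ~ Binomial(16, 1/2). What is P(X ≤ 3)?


P(X ≤ 3) = Σ P(X=i) for i=0..3
P(X=0) = 1/65536
P(X=1) = 1/4096
P(X=2) = 15/8192
P(X=3) = 35/4096
Sum = 697/65536

P(X ≤ 3) = 697/65536 ≈ 1.06%


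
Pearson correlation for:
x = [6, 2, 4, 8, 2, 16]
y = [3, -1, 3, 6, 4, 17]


n=6, Σx=38, Σy=32, Σxy=356, Σx²=380, Σy²=360
r = (6×356 - 38×32)/√((6×380 - 38²)(6×360 - 32²))
= 920/√(836×1136) = 920/√949696 ≈ 920/974.5235 ≈ 0.9441

r ≈ 0.9441


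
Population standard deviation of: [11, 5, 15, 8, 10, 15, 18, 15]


Mean = 97/8
  (11-97/8)²=81/64
  (5-97/8)²=3249/64
  (15-97/8)²=529/64
  (8-97/8)²=1089/64
  (10-97/8)²=289/64
  (15-97/8)²=529/64
  (18-97/8)²=2209/64
  (15-97/8)²=529/64
Σ(x-μ)² = 1063/8
σ² = (1063/8)/8 = 1063/64

σ = √(1063/64) ≈ 4.0755


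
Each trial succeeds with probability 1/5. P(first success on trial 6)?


Geometric: P(X=6) = (1-p)^(k-1)×p = (4/5)^5×1/5 = 1024/15625

P(X=6) = 1024/15625 ≈ 6.55%


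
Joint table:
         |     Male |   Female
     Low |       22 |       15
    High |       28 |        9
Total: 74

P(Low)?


P(Low) = (22+15)/74 = 37/74 = 1/2

P(Low) = 1/2 ≈ 50.00%


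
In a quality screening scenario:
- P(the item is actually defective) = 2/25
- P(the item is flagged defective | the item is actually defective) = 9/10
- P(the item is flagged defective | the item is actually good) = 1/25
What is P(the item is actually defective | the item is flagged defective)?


Using Bayes' theorem:
P(A|B) = P(B|A)·P(A) / P(B)

P(the item is flagged defective) = 9/10 × 2/25 + 1/25 × 23/25
= 9/125 + 23/625 = 68/625

P(the item is actually defective|the item is flagged defective) = (9/125) / (68/625) = 45/68

P(the item is actually defective|the item is flagged defective) = 45/68 ≈ 66.18%


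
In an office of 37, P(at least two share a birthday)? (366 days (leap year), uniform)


P(all different) = Π(366-i)/366 for i=0..36
= 0.152077
P(match) = 1 - 0.152077 = 0.847923

P ≈ 0.8479 ≈ 84.79%


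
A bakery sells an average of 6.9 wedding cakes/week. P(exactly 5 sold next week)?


Poisson(λ=6.9): P(X=5) = e^(-λ)×λ^k/k!
= e^(-6.9) × 6.9^5 / 5!
≈ 0.001007785429 × 15640.31349 / 120 ≈ 0.131351

P(X=5) ≈ 0.131351 ≈ 13.14%


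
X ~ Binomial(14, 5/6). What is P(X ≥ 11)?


P(X ≥ 11) = Σ P(X=i) for i=11..14
P(X=11) = 4443359375/19591041024
P(X=12) = 22216796875/78364164096
P(X=13) = 8544921875/39182082048
P(X=14) = 6103515625/78364164096
Sum = 31591796875/39182082048

P(X ≥ 11) = 31591796875/39182082048 ≈ 80.63%


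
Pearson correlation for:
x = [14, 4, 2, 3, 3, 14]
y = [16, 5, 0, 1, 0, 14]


n=6, Σx=40, Σy=36, Σxy=443, Σx²=430, Σy²=478
r = (6×443 - 40×36)/√((6×430 - 40²)(6×478 - 36²))
= 1218/√(980×1572) = 1218/√1540560 ≈ 1218/1241.1930 ≈ 0.9813

r ≈ 0.9813


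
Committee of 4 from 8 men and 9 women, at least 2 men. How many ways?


Count by #men:
  2M,2W: C(8,2)×C(9,2)=1008
  3M,1W: C(8,3)×C(9,1)=504
  4M,0W: C(8,4)×C(9,0)=70
Total = 1582

1582


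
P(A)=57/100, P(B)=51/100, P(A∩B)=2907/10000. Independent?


P(A)×P(B) = 2907/10000
P(A∩B) = 2907/10000
Equal ✓ → Independent

Yes, independent


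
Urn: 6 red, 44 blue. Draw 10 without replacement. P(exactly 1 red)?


Hypergeometric: C(6,1)×C(44,9)/C(50,10)
= 6×708930508/10272278170 = 109668/264845

P(X=1) = 109668/264845 ≈ 41.41%


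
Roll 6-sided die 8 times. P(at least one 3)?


P(no 3)^8 = (5/6)^8 = 390625/1679616
P(≥1) = 1 - 390625/1679616 = 1288991/1679616

P = 1288991/1679616 ≈ 76.74%


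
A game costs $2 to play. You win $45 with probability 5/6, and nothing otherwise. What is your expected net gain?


E[gain] = (45-2)×5/6 + (-2)×1/6
= 215/6 - 1/3 = 71/2

Expected net gain = $71/2 ≈ $35.50


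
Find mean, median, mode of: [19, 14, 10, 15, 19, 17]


Sorted: [10, 14, 15, 17, 19, 19]
Mean = 94/6 = 47/3
Median = 16
Freq: {19: 2, 14: 1, 10: 1, 15: 1, 17: 1}
Mode: [19]

Mean=47/3, Median=16, Mode=19


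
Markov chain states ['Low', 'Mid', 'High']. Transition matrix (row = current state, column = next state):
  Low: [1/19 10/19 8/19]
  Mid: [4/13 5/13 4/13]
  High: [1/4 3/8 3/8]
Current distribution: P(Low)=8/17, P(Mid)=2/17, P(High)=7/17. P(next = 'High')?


P(next=High) = Σᵢ P(now=i)×P(i→High)
= 8/17×8/19 + 2/17×4/13 + 7/17×3/8
= 64/323 + 8/221 + 21/136 = 13059/33592

P = 13059/33592 ≈ 0.3888


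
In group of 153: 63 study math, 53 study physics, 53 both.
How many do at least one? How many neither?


|A∪B| = 63+53-53 = 63
Neither = 153-63 = 90

At least one: 63; Neither: 90


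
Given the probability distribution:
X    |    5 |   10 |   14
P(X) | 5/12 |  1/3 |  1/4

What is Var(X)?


E[X] = 107/12
E[X²] = 371/4
Var(X) = E[X²] - (E[X])² = 371/4 - 11449/144 = 1907/144

Var(X) = 1907/144 ≈ 13.2431


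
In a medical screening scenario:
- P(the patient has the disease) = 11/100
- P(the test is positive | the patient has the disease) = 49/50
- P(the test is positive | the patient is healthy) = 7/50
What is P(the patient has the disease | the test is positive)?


Using Bayes' theorem:
P(A|B) = P(B|A)·P(A) / P(B)

P(the test is positive) = 49/50 × 11/100 + 7/50 × 89/100
= 539/5000 + 623/5000 = 581/2500

P(the patient has the disease|the test is positive) = (539/5000) / (581/2500) = 77/166

P(the patient has the disease|the test is positive) = 77/166 ≈ 46.39%


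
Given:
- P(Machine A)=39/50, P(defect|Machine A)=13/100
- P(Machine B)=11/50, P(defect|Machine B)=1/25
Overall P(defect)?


P(B) = Σ P(B|Aᵢ)×P(Aᵢ)
  13/100×39/50 = 507/5000
  1/25×11/50 = 11/1250
Sum = 551/5000

P(defect) = 551/5000 ≈ 11.02%


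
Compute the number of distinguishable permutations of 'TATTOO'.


Letters: 6, freq: {'T': 3, 'A': 1, 'O': 2}
6!/(3!×1!×2!) = 720/12 = 60

60


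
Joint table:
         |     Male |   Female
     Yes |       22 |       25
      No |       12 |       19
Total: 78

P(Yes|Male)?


P(Yes|Male) = 22/(22+12) = 22/34 = 11/17

P = 11/17 ≈ 64.71%


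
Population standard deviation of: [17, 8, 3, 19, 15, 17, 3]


Mean = 82/7
  (17-82/7)²=1369/49
  (8-82/7)²=676/49
  (3-82/7)²=3721/49
  (19-82/7)²=2601/49
  (15-82/7)²=529/49
  (17-82/7)²=1369/49
  (3-82/7)²=3721/49
Σ(x-μ)² = 1998/7
σ² = (1998/7)/7 = 1998/49

σ = √(1998/49) ≈ 6.3856


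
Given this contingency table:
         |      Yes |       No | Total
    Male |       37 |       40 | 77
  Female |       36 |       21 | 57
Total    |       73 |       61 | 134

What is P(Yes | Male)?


P(Yes | Male) = 37/(37+40) = 37/77

P(Yes|Male) = 37/77 ≈ 48.05%


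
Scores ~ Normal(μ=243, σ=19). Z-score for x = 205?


z = (x - μ)/σ = (205 - 243)/19 = -2.0

z = -2.0


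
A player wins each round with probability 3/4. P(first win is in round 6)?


Geometric: P(X=6) = (1-p)^(k-1)×p = (1/4)^5×3/4 = 3/4096

P(X=6) = 3/4096 ≈ 0.07%


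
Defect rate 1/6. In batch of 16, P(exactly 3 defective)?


Binomial: P(X=3) = C(16,3)×p^3×(1-p)^13
= 560 × 1/216 × 1220703125/13060694016 = 42724609375/176319369216

P(X=3) = 42724609375/176319369216 ≈ 24.23%


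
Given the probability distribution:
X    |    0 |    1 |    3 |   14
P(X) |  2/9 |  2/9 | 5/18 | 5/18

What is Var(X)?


E[X] = 89/18
E[X²] = 343/6
Var(X) = E[X²] - (E[X])² = 343/6 - 7921/324 = 10601/324

Var(X) = 10601/324 ≈ 32.7191


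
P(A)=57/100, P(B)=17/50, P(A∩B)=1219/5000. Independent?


P(A)×P(B) = 969/5000
P(A∩B) = 1219/5000
Not equal → NOT independent

No, not independent


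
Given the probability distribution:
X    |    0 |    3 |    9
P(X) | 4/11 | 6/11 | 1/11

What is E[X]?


E[X] = Σ x·P(X=x)
= (0)×(4/11) + (3)×(6/11) + (9)×(1/11)
= 27/11

E[X] = 27/11


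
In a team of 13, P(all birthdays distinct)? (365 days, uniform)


P(all different) = Π(365-i)/365 for i=0..12
= (365/365)×(364/365)×...×(353/365)
= 0.805590

P ≈ 0.8056 ≈ 80.56%


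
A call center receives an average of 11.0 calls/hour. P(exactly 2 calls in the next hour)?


Poisson(λ=11.0): P(X=2) = e^(-λ)×λ^k/k!
= e^(-11.0) × 11.0^2 / 2!
≈ 1.670170079e-05 × 121 / 2 ≈ 0.001010

P(X=2) ≈ 0.001010 ≈ 0.10%


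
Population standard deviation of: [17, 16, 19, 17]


Mean = 69/4
  (17-69/4)²=1/16
  (16-69/4)²=25/16
  (19-69/4)²=49/16
  (17-69/4)²=1/16
Σ(x-μ)² = 19/4
σ² = (19/4)/4 = 19/16

σ = √(19/16) ≈ 1.0897


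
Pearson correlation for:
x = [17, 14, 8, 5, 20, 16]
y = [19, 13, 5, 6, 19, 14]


n=6, Σx=80, Σy=76, Σxy=1179, Σx²=1230, Σy²=1148
r = (6×1179 - 80×76)/√((6×1230 - 80²)(6×1148 - 76²))
= 994/√(980×1112) = 994/√1089760 ≈ 994/1043.9157 ≈ 0.9522

r ≈ 0.9522


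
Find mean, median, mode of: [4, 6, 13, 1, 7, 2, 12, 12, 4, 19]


Sorted: [1, 2, 4, 4, 6, 7, 12, 12, 13, 19]
Mean = 80/10 = 8
Median = 13/2
Freq: {4: 2, 6: 1, 13: 1, 1: 1, 7: 1, 2: 1, 12: 2, 19: 1}
Mode: [4, 12]

Mean=8, Median=13/2, Mode=[4, 12]


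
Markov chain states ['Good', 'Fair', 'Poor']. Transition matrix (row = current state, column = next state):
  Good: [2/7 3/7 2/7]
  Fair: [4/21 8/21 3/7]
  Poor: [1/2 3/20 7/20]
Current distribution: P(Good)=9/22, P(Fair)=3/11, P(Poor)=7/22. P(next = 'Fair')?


P(next=Fair) = Σᵢ P(now=i)×P(i→Fair)
= 9/22×3/7 + 3/11×8/21 + 7/22×3/20
= 27/154 + 8/77 + 21/440 = 1007/3080

P = 1007/3080 ≈ 0.3269


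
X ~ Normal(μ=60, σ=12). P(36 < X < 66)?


z₁=(36-60)/12=-2.0, z₂=(66-60)/12=0.5
P = Φ(0.5) - Φ(-2.0) = 0.691462 - 0.022750 = 0.668712 ≈ 0.6687

P(36 < X < 66) ≈ 0.6687


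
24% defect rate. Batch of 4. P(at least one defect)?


P(all good) = (19/25)^4 = 130321/390625
P(≥1 defect) = 260304/390625

P = 260304/390625 ≈ 66.64%


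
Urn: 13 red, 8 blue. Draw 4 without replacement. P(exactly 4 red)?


Hypergeometric: C(13,4)×C(8,0)/C(21,4)
= 715×1/5985 = 143/1197

P(X=4) = 143/1197 ≈ 11.95%


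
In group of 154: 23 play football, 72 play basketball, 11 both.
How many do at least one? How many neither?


|A∪B| = 23+72-11 = 84
Neither = 154-84 = 70

At least one: 84; Neither: 70


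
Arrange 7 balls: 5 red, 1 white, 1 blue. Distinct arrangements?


7!/(5!×1!×1!) = 42

42


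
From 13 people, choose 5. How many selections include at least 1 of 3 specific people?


Complement: C(13,5) - C(10,5) = 1287 - 252 = 1035

1035


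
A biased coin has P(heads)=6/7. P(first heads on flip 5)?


Geometric: P(X=5) = (1-p)^(k-1)×p = (1/7)^4×6/7 = 6/16807

P(X=5) = 6/16807 ≈ 0.04%


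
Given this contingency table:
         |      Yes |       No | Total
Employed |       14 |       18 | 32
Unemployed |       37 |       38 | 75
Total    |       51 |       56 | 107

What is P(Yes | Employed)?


P(Yes | Employed) = 14/(14+18) = 14/32 = 7/16

P(Yes|Employed) = 7/16 ≈ 43.75%


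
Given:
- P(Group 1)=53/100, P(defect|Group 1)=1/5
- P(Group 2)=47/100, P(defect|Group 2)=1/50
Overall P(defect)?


P(B) = Σ P(B|Aᵢ)×P(Aᵢ)
  1/5×53/100 = 53/500
  1/50×47/100 = 47/5000
Sum = 577/5000

P(defect) = 577/5000 ≈ 11.54%


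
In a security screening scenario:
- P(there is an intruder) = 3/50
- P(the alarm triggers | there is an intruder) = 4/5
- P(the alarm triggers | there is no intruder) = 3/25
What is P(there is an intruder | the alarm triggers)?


Using Bayes' theorem:
P(A|B) = P(B|A)·P(A) / P(B)

P(the alarm triggers) = 4/5 × 3/50 + 3/25 × 47/50
= 6/125 + 141/1250 = 201/1250

P(there is an intruder|the alarm triggers) = (6/125) / (201/1250) = 20/67

P(there is an intruder|the alarm triggers) = 20/67 ≈ 29.85%


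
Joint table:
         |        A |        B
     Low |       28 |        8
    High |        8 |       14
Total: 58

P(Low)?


P(Low) = (28+8)/58 = 36/58 = 18/29

P(Low) = 18/29 ≈ 62.07%


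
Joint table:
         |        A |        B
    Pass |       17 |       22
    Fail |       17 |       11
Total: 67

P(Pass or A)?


P(Pass∨A) = P(Pass) + P(A) - P(Pass∧A)
= (39 + 34 - 17)/67 = 56/67

P = 56/67 ≈ 83.58%


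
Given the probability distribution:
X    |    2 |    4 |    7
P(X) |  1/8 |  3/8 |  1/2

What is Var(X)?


E[X] = 21/4
E[X²] = 31
Var(X) = E[X²] - (E[X])² = 31 - 441/16 = 55/16

Var(X) = 55/16 ≈ 3.4375


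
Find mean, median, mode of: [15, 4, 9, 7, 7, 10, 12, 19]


Sorted: [4, 7, 7, 9, 10, 12, 15, 19]
Mean = 83/8
Median = 19/2
Freq: {15: 1, 4: 1, 9: 1, 7: 2, 10: 1, 12: 1, 19: 1}
Mode: [7]

Mean=83/8, Median=19/2, Mode=7


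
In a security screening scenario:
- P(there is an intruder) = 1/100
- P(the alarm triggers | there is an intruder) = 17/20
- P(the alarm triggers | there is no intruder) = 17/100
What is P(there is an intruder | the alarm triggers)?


Using Bayes' theorem:
P(A|B) = P(B|A)·P(A) / P(B)

P(the alarm triggers) = 17/20 × 1/100 + 17/100 × 99/100
= 17/2000 + 1683/10000 = 221/1250

P(there is an intruder|the alarm triggers) = (17/2000) / (221/1250) = 5/104

P(there is an intruder|the alarm triggers) = 5/104 ≈ 4.81%


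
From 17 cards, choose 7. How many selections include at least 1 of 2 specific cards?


Complement: C(17,7) - C(15,7) = 19448 - 6435 = 13013

13013


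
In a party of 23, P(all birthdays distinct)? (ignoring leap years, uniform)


P(all different) = Π(365-i)/365 for i=0..22
= (365/365)×(364/365)×...×(343/365)
= 0.492703

P ≈ 0.4927 ≈ 49.27%


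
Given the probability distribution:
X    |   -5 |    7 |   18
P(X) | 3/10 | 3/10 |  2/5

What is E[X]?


E[X] = Σ x·P(X=x)
= (-5)×(3/10) + (7)×(3/10) + (18)×(2/5)
= 39/5

E[X] = 39/5


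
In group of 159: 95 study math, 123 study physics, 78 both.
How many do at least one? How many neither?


|A∪B| = 95+123-78 = 140
Neither = 159-140 = 19

At least one: 140; Neither: 19


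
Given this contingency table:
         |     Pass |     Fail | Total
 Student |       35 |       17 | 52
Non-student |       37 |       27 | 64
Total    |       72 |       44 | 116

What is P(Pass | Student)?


P(Pass | Student) = 35/(35+17) = 35/52

P(Pass|Student) = 35/52 ≈ 67.31%


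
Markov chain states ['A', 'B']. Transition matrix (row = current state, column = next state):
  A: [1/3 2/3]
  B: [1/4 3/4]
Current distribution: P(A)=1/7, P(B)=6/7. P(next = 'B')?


P(next=B) = Σᵢ P(now=i)×P(i→B)
= 1/7×2/3 + 6/7×3/4
= 2/21 + 9/14 = 31/42

P = 31/42 ≈ 0.7381


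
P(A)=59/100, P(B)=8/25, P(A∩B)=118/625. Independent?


P(A)×P(B) = 118/625
P(A∩B) = 118/625
Equal ✓ → Independent

Yes, independent


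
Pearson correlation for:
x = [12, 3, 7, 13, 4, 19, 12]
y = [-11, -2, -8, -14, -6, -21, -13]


n=7, Σx=70, Σy=-75, Σxy=-955, Σx²=892, Σy²=1031
r = (7×(-955) - 70×(-75))/√((7×892 - 70²)(7×1031 - (-75)²))
= -1435/√(1344×1592) = -1435/√2139648 ≈ -1435/1462.7536 ≈ -0.9810

r ≈ -0.9810


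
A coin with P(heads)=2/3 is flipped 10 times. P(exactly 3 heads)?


Binomial: P(X=3) = C(10,3)×p^3×(1-p)^7
= 120 × 8/27 × 1/2187 = 320/19683

P(X=3) = 320/19683 ≈ 1.63%


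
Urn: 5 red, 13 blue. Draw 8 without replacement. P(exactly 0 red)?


Hypergeometric: C(5,0)×C(13,8)/C(18,8)
= 1×1287/43758 = 1/34

P(X=0) = 1/34 ≈ 2.94%


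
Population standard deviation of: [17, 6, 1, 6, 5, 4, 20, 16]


Mean = 75/8
  (17-75/8)²=3721/64
  (6-75/8)²=729/64
  (1-75/8)²=4489/64
  (6-75/8)²=729/64
  (5-75/8)²=1225/64
  (4-75/8)²=1849/64
  (20-75/8)²=7225/64
  (16-75/8)²=2809/64
Σ(x-μ)² = 2847/8
σ² = (2847/8)/8 = 2847/64

σ = √(2847/64) ≈ 6.6697


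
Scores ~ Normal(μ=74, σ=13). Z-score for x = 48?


z = (x - μ)/σ = (48 - 74)/13 = -2.0

z = -2.0


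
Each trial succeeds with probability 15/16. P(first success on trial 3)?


Geometric: P(X=3) = (1-p)^(k-1)×p = (1/16)^2×15/16 = 15/4096

P(X=3) = 15/4096 ≈ 0.37%


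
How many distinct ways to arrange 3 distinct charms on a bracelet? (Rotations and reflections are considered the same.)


Free circular arrangements: rotations and reflections both identified.
(n-1)!/2 = 2!/2 = 2/2 = 1

1


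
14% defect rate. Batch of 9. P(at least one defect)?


P(all good) = (43/50)^9 = 502592611936843/1953125000000000
P(≥1 defect) = 1450532388063157/1953125000000000

P = 1450532388063157/1953125000000000 ≈ 74.27%


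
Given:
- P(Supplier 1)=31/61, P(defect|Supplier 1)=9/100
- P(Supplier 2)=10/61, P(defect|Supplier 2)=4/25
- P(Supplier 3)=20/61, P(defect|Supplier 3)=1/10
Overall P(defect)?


P(B) = Σ P(B|Aᵢ)×P(Aᵢ)
  9/100×31/61 = 279/6100
  4/25×10/61 = 8/305
  1/10×20/61 = 2/61
Sum = 639/6100

P(defect) = 639/6100 ≈ 10.48%


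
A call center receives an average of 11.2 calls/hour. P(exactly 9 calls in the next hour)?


Poisson(λ=11.2): P(X=9) = e^(-λ)×λ^k/k!
= e^(-11.2) × 11.2^9 / 9!
≈ 1.367419607e-05 × 2773078757.45 / 362880 ≈ 0.104496

P(X=9) ≈ 0.104496 ≈ 10.45%


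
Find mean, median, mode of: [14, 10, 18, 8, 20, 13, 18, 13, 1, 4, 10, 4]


Sorted: [1, 4, 4, 8, 10, 10, 13, 13, 14, 18, 18, 20]
Mean = 133/12
Median = 23/2
Freq: {14: 1, 10: 2, 18: 2, 8: 1, 20: 1, 13: 2, 1: 1, 4: 2}
Mode: [4, 10, 13, 18]

Mean=133/12, Median=23/2, Mode=[4, 10, 13, 18]


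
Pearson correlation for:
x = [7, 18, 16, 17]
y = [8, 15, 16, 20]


n=4, Σx=58, Σy=59, Σxy=922, Σx²=918, Σy²=945
r = (4×922 - 58×59)/√((4×918 - 58²)(4×945 - 59²))
= 266/√(308×299) = 266/√92092 ≈ 266/303.4666 ≈ 0.8765

r ≈ 0.8765


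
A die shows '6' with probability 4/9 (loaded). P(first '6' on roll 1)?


Geometric: P(X=1) = (1-p)^(k-1)×p = (5/9)^0×4/9 = 4/9

P(X=1) = 4/9 ≈ 44.44%


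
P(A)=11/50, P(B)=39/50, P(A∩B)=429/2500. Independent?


P(A)×P(B) = 429/2500
P(A∩B) = 429/2500
Equal ✓ → Independent

Yes, independent


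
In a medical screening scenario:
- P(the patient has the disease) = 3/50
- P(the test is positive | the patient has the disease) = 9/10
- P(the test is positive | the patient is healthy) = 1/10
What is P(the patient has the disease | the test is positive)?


Using Bayes' theorem:
P(A|B) = P(B|A)·P(A) / P(B)

P(the test is positive) = 9/10 × 3/50 + 1/10 × 47/50
= 27/500 + 47/500 = 37/250

P(the patient has the disease|the test is positive) = (27/500) / (37/250) = 27/74

P(the patient has the disease|the test is positive) = 27/74 ≈ 36.49%


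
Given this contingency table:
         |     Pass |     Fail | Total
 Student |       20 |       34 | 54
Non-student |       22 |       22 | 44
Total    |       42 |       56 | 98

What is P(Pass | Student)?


P(Pass | Student) = 20/(20+34) = 20/54 = 10/27

P(Pass|Student) = 10/27 ≈ 37.04%


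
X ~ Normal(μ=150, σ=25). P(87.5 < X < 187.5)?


z₁=(87.5-150)/25=-2.5, z₂=(187.5-150)/25=1.5
P = Φ(1.5) - Φ(-2.5) = 0.933193 - 0.006210 = 0.926983 ≈ 0.9270

P(87.5 < X < 187.5) ≈ 0.9270
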